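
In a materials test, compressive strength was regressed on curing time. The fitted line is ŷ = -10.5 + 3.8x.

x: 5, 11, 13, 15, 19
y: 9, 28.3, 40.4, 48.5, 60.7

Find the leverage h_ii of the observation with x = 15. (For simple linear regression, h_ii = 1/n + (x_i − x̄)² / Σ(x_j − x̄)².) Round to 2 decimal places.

h = 0.25

x̄ = (5 + 11 + 13 + 15 + 19)/5 = 12.6
Σ(x − x̄)² = 57.76 + 2.56 + 0.16 + 5.76 + 40.96 = 107.2
h = 1/5 + (2.4)²/107.2 = 0.2 + 0.0537313 = 0.25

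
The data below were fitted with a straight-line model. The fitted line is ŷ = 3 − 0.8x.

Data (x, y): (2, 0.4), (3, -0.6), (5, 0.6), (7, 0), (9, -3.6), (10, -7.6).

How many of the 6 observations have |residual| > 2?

x=2: ŷ = 3 − 0.8·2 = 1.4; r = 0.4 − 1.4 = -1
x=3: ŷ = 3 − 0.8·3 = 0.6; r = -0.6 − 0.6 = -1.2
x=5: ŷ = 3 − 0.8·5 = -1; r = 0.6 − (-1) = 1.6
x=7: ŷ = 3 − 0.8·7 = -2.6; r = 0 − (-2.6) = 2.6
x=9: ŷ = 3 − 0.8·9 = -4.2; r = -3.6 − (-4.2) = 0.6
x=10: ŷ = 3 − 0.8·10 = -5; r = -7.6 − (-5) = -2.6
|r| > 2: x=7 (|r|=2.6), x=10 (|r|=2.6) → 2

2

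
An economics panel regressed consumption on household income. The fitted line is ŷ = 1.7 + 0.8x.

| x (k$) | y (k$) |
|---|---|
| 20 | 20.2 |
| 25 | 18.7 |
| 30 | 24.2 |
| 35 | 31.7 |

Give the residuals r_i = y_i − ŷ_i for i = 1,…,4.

2.5, -3, -1.5, 2

x=20: ŷ = 1.7 + 0.8·20 = 17.7; r = 20.2 − 17.7 = 2.5
x=25: ŷ = 1.7 + 0.8·25 = 21.7; r = 18.7 − 21.7 = -3
x=30: ŷ = 1.7 + 0.8·30 = 25.7; r = 24.2 − 25.7 = -1.5
x=35: ŷ = 1.7 + 0.8·35 = 29.7; r = 31.7 − 29.7 = 2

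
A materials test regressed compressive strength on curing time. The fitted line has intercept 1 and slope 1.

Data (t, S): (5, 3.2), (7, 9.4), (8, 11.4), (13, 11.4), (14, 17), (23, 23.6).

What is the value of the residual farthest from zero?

t=5: ŷ = 1 + 5 = 6; e = 3.2 − 6 = -2.8
t=7: ŷ = 1 + 7 = 8; e = 9.4 − 8 = 1.4
t=8: ŷ = 1 + 8 = 9; e = 11.4 − 9 = 2.4
t=13: ŷ = 1 + 13 = 14; e = 11.4 − 14 = -2.6
t=14: ŷ = 1 + 14 = 15; e = 17 − 15 = 2
t=23: ŷ = 1 + 23 = 24; e = 23.6 − 24 = -0.4
Largest |e| is 2.8 at t = 5, residual -2.8.

e = -2.8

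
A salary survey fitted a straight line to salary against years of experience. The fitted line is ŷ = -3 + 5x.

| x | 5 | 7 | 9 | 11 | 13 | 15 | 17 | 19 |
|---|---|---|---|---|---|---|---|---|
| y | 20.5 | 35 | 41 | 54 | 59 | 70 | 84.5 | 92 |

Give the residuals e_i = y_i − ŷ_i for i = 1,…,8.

x=5: ŷ = -3 + 5·5 = 22; e = 20.5 − 22 = -1.5
x=7: ŷ = -3 + 5·7 = 32; e = 35 − 32 = 3
x=9: ŷ = -3 + 5·9 = 42; e = 41 − 42 = -1
x=11: ŷ = -3 + 5·11 = 52; e = 54 − 52 = 2
x=13: ŷ = -3 + 5·13 = 62; e = 59 − 62 = -3
x=15: ŷ = -3 + 5·15 = 72; e = 70 − 72 = -2
x=17: ŷ = -3 + 5·17 = 82; e = 84.5 − 82 = 2.5
x=19: ŷ = -3 + 5·19 = 92; e = 92 − 92 = 0

-1.5, 3, -1, 2, -3, -2, 2.5, 0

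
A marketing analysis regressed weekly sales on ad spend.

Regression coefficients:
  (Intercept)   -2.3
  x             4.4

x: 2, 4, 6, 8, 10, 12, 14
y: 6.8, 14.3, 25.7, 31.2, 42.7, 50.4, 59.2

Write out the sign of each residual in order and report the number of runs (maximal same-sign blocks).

6 runs

x=2: ŷ = -2.3 + 4.4·2 = 6.5; r = 6.8 − 6.5 = 0.3
x=4: ŷ = -2.3 + 4.4·4 = 15.3; r = 14.3 − 15.3 = -1
x=6: ŷ = -2.3 + 4.4·6 = 24.1; r = 25.7 − 24.1 = 1.6
x=8: ŷ = -2.3 + 4.4·8 = 32.9; r = 31.2 − 32.9 = -1.7
x=10: ŷ = -2.3 + 4.4·10 = 41.7; r = 42.7 − 41.7 = 1
x=12: ŷ = -2.3 + 4.4·12 = 50.5; r = 50.4 − 50.5 = -0.1
x=14: ŷ = -2.3 + 4.4·14 = 59.3; r = 59.2 − 59.3 = -0.1
Signs: + − + − + − −
Runs: +×1, −×1, +×1, −×1, +×1, −×2 → 6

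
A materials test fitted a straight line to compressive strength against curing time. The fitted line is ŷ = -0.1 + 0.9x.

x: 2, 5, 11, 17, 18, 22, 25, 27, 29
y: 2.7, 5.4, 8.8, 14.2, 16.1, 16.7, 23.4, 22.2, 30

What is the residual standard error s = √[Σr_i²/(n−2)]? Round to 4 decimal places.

s = 2.2039

x=2: ŷ = -0.1 + 0.9·2 = 1.7; r = 2.7 − 1.7 = 1
x=5: ŷ = -0.1 + 0.9·5 = 4.4; r = 5.4 − 4.4 = 1
x=11: ŷ = -0.1 + 0.9·11 = 9.8; r = 8.8 − 9.8 = -1
x=17: ŷ = -0.1 + 0.9·17 = 15.2; r = 14.2 − 15.2 = -1
x=18: ŷ = -0.1 + 0.9·18 = 16.1; r = 16.1 − 16.1 = 0
x=22: ŷ = -0.1 + 0.9·22 = 19.7; r = 16.7 − 19.7 = -3
x=25: ŷ = -0.1 + 0.9·25 = 22.4; r = 23.4 − 22.4 = 1
x=27: ŷ = -0.1 + 0.9·27 = 24.2; r = 22.2 − 24.2 = -2
x=29: ŷ = -0.1 + 0.9·29 = 26; r = 30 − 26 = 4
SSE = 1 + 1 + 1 + 1 + 0 + 9 + 1 + 4 + 16 = 34
s = √(34/7) = √4.85714 ≈ 2.2039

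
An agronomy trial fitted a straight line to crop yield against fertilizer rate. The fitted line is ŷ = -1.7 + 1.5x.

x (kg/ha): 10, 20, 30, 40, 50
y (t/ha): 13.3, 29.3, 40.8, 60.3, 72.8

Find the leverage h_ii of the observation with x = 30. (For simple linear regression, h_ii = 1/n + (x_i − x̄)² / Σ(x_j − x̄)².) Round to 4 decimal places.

x̄ = (10 + 20 + 30 + 40 + 50)/5 = 30
Σ(x − x̄)² = 400 + 100 + 0 + 100 + 400 = 1000
h = 1/5 + (0)²/1000 = 0.2 + 0 = 0.2000

h = 0.2000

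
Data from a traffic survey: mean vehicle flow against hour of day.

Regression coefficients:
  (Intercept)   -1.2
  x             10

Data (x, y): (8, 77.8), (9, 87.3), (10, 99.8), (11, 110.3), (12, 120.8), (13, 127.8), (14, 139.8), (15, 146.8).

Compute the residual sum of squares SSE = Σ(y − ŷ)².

x=8: ŷ = -1.2 + 10·8 = 78.8; e = 77.8 − 78.8 = -1
x=9: ŷ = -1.2 + 10·9 = 88.8; e = 87.3 − 88.8 = -1.5
x=10: ŷ = -1.2 + 10·10 = 98.8; e = 99.8 − 98.8 = 1
x=11: ŷ = -1.2 + 10·11 = 108.8; e = 110.3 − 108.8 = 1.5
x=12: ŷ = -1.2 + 10·12 = 118.8; e = 120.8 − 118.8 = 2
x=13: ŷ = -1.2 + 10·13 = 128.8; e = 127.8 − 128.8 = -1
x=14: ŷ = -1.2 + 10·14 = 138.8; e = 139.8 − 138.8 = 1
x=15: ŷ = -1.2 + 10·15 = 148.8; e = 146.8 − 148.8 = -2
SSE = 1 + 2.25 + 1 + 2.25 + 4 + 1 + 1 + 4 = 16.5

SSE = 16.5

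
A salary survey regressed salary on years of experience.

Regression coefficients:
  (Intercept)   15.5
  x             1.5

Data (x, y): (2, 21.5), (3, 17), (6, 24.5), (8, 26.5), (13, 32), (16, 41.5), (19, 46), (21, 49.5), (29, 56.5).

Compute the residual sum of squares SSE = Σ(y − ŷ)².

SSE = 48.5

x=2: ŷ = 15.5 + 1.5·2 = 18.5; e = 21.5 − 18.5 = 3
x=3: ŷ = 15.5 + 1.5·3 = 20; e = 17 − 20 = -3
x=6: ŷ = 15.5 + 1.5·6 = 24.5; e = 24.5 − 24.5 = 0
x=8: ŷ = 15.5 + 1.5·8 = 27.5; e = 26.5 − 27.5 = -1
x=13: ŷ = 15.5 + 1.5·13 = 35; e = 32 − 35 = -3
x=16: ŷ = 15.5 + 1.5·16 = 39.5; e = 41.5 − 39.5 = 2
x=19: ŷ = 15.5 + 1.5·19 = 44; e = 46 − 44 = 2
x=21: ŷ = 15.5 + 1.5·21 = 47; e = 49.5 − 47 = 2.5
x=29: ŷ = 15.5 + 1.5·29 = 59; e = 56.5 − 59 = -2.5
SSE = 9 + 9 + 0 + 1 + 9 + 4 + 4 + 6.25 + 6.25 = 48.5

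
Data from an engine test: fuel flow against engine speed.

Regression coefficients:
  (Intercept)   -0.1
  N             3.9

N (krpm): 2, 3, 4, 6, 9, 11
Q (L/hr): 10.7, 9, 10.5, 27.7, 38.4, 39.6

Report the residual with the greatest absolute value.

N=2: ŷ = -0.1 + 3.9·2 = 7.7; r = 10.7 − 7.7 = 3
N=3: ŷ = -0.1 + 3.9·3 = 11.6; r = 9 − 11.6 = -2.6
N=4: ŷ = -0.1 + 3.9·4 = 15.5; r = 10.5 − 15.5 = -5
N=6: ŷ = -0.1 + 3.9·6 = 23.3; r = 27.7 − 23.3 = 4.4
N=9: ŷ = -0.1 + 3.9·9 = 35; r = 38.4 − 35 = 3.4
N=11: ŷ = -0.1 + 3.9·11 = 42.8; r = 39.6 − 42.8 = -3.2
Largest |r| is 5 at N = 4, residual -5.

r = -5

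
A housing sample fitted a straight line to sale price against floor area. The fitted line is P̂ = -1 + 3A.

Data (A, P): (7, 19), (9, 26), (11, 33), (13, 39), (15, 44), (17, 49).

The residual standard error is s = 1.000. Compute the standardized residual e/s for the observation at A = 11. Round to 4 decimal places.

P̂ = -1 + 3·11 = 32
e = 33 − 32 = 1
e/s = 1 / 1.000 = 1.0000

1.0000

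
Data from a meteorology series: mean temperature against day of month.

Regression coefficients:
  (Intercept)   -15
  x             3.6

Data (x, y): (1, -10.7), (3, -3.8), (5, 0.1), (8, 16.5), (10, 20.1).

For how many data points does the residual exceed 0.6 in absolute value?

4

x=1: ŷ = -15 + 3.6·1 = -11.4; e = -10.7 − (-11.4) = 0.7
x=3: ŷ = -15 + 3.6·3 = -4.2; e = -3.8 − (-4.2) = 0.4
x=5: ŷ = -15 + 3.6·5 = 3; e = 0.1 − 3 = -2.9
x=8: ŷ = -15 + 3.6·8 = 13.8; e = 16.5 − 13.8 = 2.7
x=10: ŷ = -15 + 3.6·10 = 21; e = 20.1 − 21 = -0.9
|e| > 0.6: x=1 (|e|=0.7), x=5 (|e|=2.9), x=8 (|e|=2.7), x=10 (|e|=0.9) → 4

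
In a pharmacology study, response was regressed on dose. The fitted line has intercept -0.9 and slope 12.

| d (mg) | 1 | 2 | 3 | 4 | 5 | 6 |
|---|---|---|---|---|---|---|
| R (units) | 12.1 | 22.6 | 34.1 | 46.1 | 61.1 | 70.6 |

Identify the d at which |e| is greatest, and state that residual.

d = 5, e = 2

d=1: R̂ = -0.9 + 12·1 = 11.1; e = 12.1 − 11.1 = 1
d=2: R̂ = -0.9 + 12·2 = 23.1; e = 22.6 − 23.1 = -0.5
d=3: R̂ = -0.9 + 12·3 = 35.1; e = 34.1 − 35.1 = -1
d=4: R̂ = -0.9 + 12·4 = 47.1; e = 46.1 − 47.1 = -1
d=5: R̂ = -0.9 + 12·5 = 59.1; e = 61.1 − 59.1 = 2
d=6: R̂ = -0.9 + 12·6 = 71.1; e = 70.6 − 71.1 = -0.5
Largest |e| is 2 at d = 5, residual 2.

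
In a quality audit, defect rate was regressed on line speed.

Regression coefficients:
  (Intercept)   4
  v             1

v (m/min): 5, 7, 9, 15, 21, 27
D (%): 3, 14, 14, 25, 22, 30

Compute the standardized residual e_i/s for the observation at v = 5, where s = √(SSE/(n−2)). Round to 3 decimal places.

v=5: ŷ = 4 + 5 = 9; e = 3 − 9 = -6
v=7: ŷ = 4 + 7 = 11; e = 14 − 11 = 3
v=9: ŷ = 4 + 9 = 13; e = 14 − 13 = 1
v=15: ŷ = 4 + 15 = 19; e = 25 − 19 = 6
v=21: ŷ = 4 + 21 = 25; e = 22 − 25 = -3
v=27: ŷ = 4 + 27 = 31; e = 30 − 31 = -1
SSE = 36 + 9 + 1 + 36 + 9 + 1 = 92
s = √(92/4) = 4.79583
e/s = -6 / 4.79583 = -1.251

-1.251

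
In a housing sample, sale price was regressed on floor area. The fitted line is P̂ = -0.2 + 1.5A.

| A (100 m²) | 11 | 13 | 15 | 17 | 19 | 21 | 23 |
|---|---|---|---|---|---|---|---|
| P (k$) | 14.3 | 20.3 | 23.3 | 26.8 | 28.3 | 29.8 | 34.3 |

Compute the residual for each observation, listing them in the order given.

-2, 1, 1, 1.5, 0, -1.5, 0

A=11: P̂ = -0.2 + 1.5·11 = 16.3; r = 14.3 − 16.3 = -2
A=13: P̂ = -0.2 + 1.5·13 = 19.3; r = 20.3 − 19.3 = 1
A=15: P̂ = -0.2 + 1.5·15 = 22.3; r = 23.3 − 22.3 = 1
A=17: P̂ = -0.2 + 1.5·17 = 25.3; r = 26.8 − 25.3 = 1.5
A=19: P̂ = -0.2 + 1.5·19 = 28.3; r = 28.3 − 28.3 = 0
A=21: P̂ = -0.2 + 1.5·21 = 31.3; r = 29.8 − 31.3 = -1.5
A=23: P̂ = -0.2 + 1.5·23 = 34.3; r = 34.3 − 34.3 = 0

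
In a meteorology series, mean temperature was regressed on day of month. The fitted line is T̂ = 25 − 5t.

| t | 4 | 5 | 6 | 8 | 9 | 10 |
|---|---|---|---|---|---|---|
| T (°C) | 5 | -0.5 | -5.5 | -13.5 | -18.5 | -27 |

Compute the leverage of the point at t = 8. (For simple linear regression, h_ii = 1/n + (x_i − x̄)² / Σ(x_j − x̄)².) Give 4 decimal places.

t̄ = (4 + 5 + 6 + 8 + 9 + 10)/6 = 7
Σ(t − t̄)² = 9 + 4 + 1 + 1 + 4 + 9 = 28
h = 1/6 + (1)²/28 = 0.166667 + 0.0357143 = 0.2024

h = 0.2024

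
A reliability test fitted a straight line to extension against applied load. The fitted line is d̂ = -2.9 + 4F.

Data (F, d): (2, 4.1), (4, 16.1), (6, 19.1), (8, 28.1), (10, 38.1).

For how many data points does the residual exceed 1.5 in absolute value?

2

F=2: d̂ = -2.9 + 4·2 = 5.1; r = 4.1 − 5.1 = -1
F=4: d̂ = -2.9 + 4·4 = 13.1; r = 16.1 − 13.1 = 3
F=6: d̂ = -2.9 + 4·6 = 21.1; r = 19.1 − 21.1 = -2
F=8: d̂ = -2.9 + 4·8 = 29.1; r = 28.1 − 29.1 = -1
F=10: d̂ = -2.9 + 4·10 = 37.1; r = 38.1 − 37.1 = 1
|r| > 1.5: F=4 (|r|=3), F=6 (|r|=2) → 2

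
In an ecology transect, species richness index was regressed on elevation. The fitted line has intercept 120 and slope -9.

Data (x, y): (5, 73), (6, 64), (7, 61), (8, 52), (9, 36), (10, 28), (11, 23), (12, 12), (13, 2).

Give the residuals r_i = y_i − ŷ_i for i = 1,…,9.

x=5: ŷ = 120 − 9·5 = 75; r = 73 − 75 = -2
x=6: ŷ = 120 − 9·6 = 66; r = 64 − 66 = -2
x=7: ŷ = 120 − 9·7 = 57; r = 61 − 57 = 4
x=8: ŷ = 120 − 9·8 = 48; r = 52 − 48 = 4
x=9: ŷ = 120 − 9·9 = 39; r = 36 − 39 = -3
x=10: ŷ = 120 − 9·10 = 30; r = 28 − 30 = -2
x=11: ŷ = 120 − 9·11 = 21; r = 23 − 21 = 2
x=12: ŷ = 120 − 9·12 = 12; r = 12 − 12 = 0
x=13: ŷ = 120 − 9·13 = 3; r = 2 − 3 = -1

-2, -2, 4, 4, -3, -2, 2, 0, -1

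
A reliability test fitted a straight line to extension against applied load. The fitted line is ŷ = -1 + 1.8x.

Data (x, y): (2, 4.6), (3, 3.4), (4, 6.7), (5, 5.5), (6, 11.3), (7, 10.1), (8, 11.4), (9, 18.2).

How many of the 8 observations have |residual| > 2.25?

2

x=2: ŷ = -1 + 1.8·2 = 2.6; e = 4.6 − 2.6 = 2
x=3: ŷ = -1 + 1.8·3 = 4.4; e = 3.4 − 4.4 = -1
x=4: ŷ = -1 + 1.8·4 = 6.2; e = 6.7 − 6.2 = 0.5
x=5: ŷ = -1 + 1.8·5 = 8; e = 5.5 − 8 = -2.5
x=6: ŷ = -1 + 1.8·6 = 9.8; e = 11.3 − 9.8 = 1.5
x=7: ŷ = -1 + 1.8·7 = 11.6; e = 10.1 − 11.6 = -1.5
x=8: ŷ = -1 + 1.8·8 = 13.4; e = 11.4 − 13.4 = -2
x=9: ŷ = -1 + 1.8·9 = 15.2; e = 18.2 − 15.2 = 3
|e| > 2.25: x=5 (|e|=2.5), x=9 (|e|=3) → 2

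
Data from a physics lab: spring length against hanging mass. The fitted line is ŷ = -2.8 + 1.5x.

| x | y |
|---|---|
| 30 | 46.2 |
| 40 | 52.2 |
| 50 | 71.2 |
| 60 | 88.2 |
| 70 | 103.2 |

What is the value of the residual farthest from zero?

x=30: ŷ = -2.8 + 1.5·30 = 42.2; r = 46.2 − 42.2 = 4
x=40: ŷ = -2.8 + 1.5·40 = 57.2; r = 52.2 − 57.2 = -5
x=50: ŷ = -2.8 + 1.5·50 = 72.2; r = 71.2 − 72.2 = -1
x=60: ŷ = -2.8 + 1.5·60 = 87.2; r = 88.2 − 87.2 = 1
x=70: ŷ = -2.8 + 1.5·70 = 102.2; r = 103.2 − 102.2 = 1
Largest |r| is 5 at x = 40, residual -5.

r = -5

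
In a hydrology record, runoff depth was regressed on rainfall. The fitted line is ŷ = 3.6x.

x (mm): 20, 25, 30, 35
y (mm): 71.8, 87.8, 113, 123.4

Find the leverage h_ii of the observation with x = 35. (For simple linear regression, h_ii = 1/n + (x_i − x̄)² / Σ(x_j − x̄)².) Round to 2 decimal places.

h = 0.70

x̄ = (20 + 25 + 30 + 35)/4 = 27.5
Σ(x − x̄)² = 56.25 + 6.25 + 6.25 + 56.25 = 125
h = 1/4 + (7.5)²/125 = 0.25 + 0.45 = 0.70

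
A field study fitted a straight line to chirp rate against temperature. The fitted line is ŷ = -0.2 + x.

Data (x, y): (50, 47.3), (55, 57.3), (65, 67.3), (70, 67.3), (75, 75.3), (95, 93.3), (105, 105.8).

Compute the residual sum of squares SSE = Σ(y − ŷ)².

SSE = 28.5

x=50: ŷ = -0.2 + 50 = 49.8; e = 47.3 − 49.8 = -2.5
x=55: ŷ = -0.2 + 55 = 54.8; e = 57.3 − 54.8 = 2.5
x=65: ŷ = -0.2 + 65 = 64.8; e = 67.3 − 64.8 = 2.5
x=70: ŷ = -0.2 + 70 = 69.8; e = 67.3 − 69.8 = -2.5
x=75: ŷ = -0.2 + 75 = 74.8; e = 75.3 − 74.8 = 0.5
x=95: ŷ = -0.2 + 95 = 94.8; e = 93.3 − 94.8 = -1.5
x=105: ŷ = -0.2 + 105 = 104.8; e = 105.8 − 104.8 = 1
SSE = 6.25 + 6.25 + 6.25 + 6.25 + 0.25 + 2.25 + 1 = 28.5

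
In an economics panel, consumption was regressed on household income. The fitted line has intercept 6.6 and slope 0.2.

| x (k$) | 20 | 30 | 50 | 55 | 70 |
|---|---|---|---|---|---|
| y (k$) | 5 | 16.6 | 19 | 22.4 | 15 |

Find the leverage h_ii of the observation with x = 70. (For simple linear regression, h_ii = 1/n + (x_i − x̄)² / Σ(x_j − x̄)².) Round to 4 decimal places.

x̄ = (20 + 30 + 50 + 55 + 70)/5 = 45
Σ(x − x̄)² = 625 + 225 + 25 + 100 + 625 = 1600
h = 1/5 + (25)²/1600 = 0.2 + 0.390625 = 0.5906

h = 0.5906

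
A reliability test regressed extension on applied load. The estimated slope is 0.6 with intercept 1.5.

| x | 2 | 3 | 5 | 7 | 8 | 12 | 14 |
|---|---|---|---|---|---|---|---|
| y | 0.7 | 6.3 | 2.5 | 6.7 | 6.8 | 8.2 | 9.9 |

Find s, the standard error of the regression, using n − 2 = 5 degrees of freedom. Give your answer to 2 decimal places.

x=2: ŷ = 1.5 + 0.6·2 = 2.7; r = 0.7 − 2.7 = -2
x=3: ŷ = 1.5 + 0.6·3 = 3.3; r = 6.3 − 3.3 = 3
x=5: ŷ = 1.5 + 0.6·5 = 4.5; r = 2.5 − 4.5 = -2
x=7: ŷ = 1.5 + 0.6·7 = 5.7; r = 6.7 − 5.7 = 1
x=8: ŷ = 1.5 + 0.6·8 = 6.3; r = 6.8 − 6.3 = 0.5
x=12: ŷ = 1.5 + 0.6·12 = 8.7; r = 8.2 − 8.7 = -0.5
x=14: ŷ = 1.5 + 0.6·14 = 9.9; r = 9.9 − 9.9 = 0
SSE = 4 + 9 + 4 + 1 + 0.25 + 0.25 + 0 = 18.5
s = √(18.5/5) = √3.7 ≈ 1.92

s = 1.92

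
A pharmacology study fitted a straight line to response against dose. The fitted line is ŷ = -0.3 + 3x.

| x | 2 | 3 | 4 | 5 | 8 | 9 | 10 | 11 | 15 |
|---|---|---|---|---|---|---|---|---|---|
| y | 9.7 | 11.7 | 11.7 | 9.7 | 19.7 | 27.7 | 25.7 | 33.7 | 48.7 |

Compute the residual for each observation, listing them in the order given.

4, 3, 0, -5, -4, 1, -4, 1, 4

x=2: ŷ = -0.3 + 3·2 = 5.7; r = 9.7 − 5.7 = 4
x=3: ŷ = -0.3 + 3·3 = 8.7; r = 11.7 − 8.7 = 3
x=4: ŷ = -0.3 + 3·4 = 11.7; r = 11.7 − 11.7 = 0
x=5: ŷ = -0.3 + 3·5 = 14.7; r = 9.7 − 14.7 = -5
x=8: ŷ = -0.3 + 3·8 = 23.7; r = 19.7 − 23.7 = -4
x=9: ŷ = -0.3 + 3·9 = 26.7; r = 27.7 − 26.7 = 1
x=10: ŷ = -0.3 + 3·10 = 29.7; r = 25.7 − 29.7 = -4
x=11: ŷ = -0.3 + 3·11 = 32.7; r = 33.7 − 32.7 = 1
x=15: ŷ = -0.3 + 3·15 = 44.7; r = 48.7 − 44.7 = 4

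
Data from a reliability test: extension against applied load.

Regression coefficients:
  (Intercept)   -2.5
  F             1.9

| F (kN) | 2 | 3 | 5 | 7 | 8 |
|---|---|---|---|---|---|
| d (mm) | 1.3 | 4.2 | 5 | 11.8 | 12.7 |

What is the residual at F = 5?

d̂ = -2.5 + 1.9·5 = 7
e = 5 − 7 = -2

e = -2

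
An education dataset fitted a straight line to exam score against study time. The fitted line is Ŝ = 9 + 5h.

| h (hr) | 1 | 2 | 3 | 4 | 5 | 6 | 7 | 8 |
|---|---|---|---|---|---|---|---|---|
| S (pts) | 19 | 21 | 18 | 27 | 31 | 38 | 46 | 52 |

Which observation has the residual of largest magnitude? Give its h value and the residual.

h = 3, r = -6

h=1: Ŝ = 9 + 5·1 = 14; r = 19 − 14 = 5
h=2: Ŝ = 9 + 5·2 = 19; r = 21 − 19 = 2
h=3: Ŝ = 9 + 5·3 = 24; r = 18 − 24 = -6
h=4: Ŝ = 9 + 5·4 = 29; r = 27 − 29 = -2
h=5: Ŝ = 9 + 5·5 = 34; r = 31 − 34 = -3
h=6: Ŝ = 9 + 5·6 = 39; r = 38 − 39 = -1
h=7: Ŝ = 9 + 5·7 = 44; r = 46 − 44 = 2
h=8: Ŝ = 9 + 5·8 = 49; r = 52 − 49 = 3
Largest |r| is 6 at h = 3, residual -6.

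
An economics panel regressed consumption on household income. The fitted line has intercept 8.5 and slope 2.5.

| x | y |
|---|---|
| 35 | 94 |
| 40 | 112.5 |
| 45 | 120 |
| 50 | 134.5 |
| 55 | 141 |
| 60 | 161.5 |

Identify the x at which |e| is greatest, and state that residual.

x=35: ŷ = 8.5 + 2.5·35 = 96; e = 94 − 96 = -2
x=40: ŷ = 8.5 + 2.5·40 = 108.5; e = 112.5 − 108.5 = 4
x=45: ŷ = 8.5 + 2.5·45 = 121; e = 120 − 121 = -1
x=50: ŷ = 8.5 + 2.5·50 = 133.5; e = 134.5 − 133.5 = 1
x=55: ŷ = 8.5 + 2.5·55 = 146; e = 141 − 146 = -5
x=60: ŷ = 8.5 + 2.5·60 = 158.5; e = 161.5 − 158.5 = 3
Largest |e| is 5 at x = 55, residual -5.

x = 55, e = -5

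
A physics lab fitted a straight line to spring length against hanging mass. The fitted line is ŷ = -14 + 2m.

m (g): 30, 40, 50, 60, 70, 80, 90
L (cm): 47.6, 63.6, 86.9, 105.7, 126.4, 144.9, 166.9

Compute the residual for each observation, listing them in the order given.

1.6, -2.4, 0.9, -0.3, 0.4, -1.1, 0.9

m=30: ŷ = -14 + 2·30 = 46; e = 47.6 − 46 = 1.6
m=40: ŷ = -14 + 2·40 = 66; e = 63.6 − 66 = -2.4
m=50: ŷ = -14 + 2·50 = 86; e = 86.9 − 86 = 0.9
m=60: ŷ = -14 + 2·60 = 106; e = 105.7 − 106 = -0.3
m=70: ŷ = -14 + 2·70 = 126; e = 126.4 − 126 = 0.4
m=80: ŷ = -14 + 2·80 = 146; e = 144.9 − 146 = -1.1
m=90: ŷ = -14 + 2·90 = 166; e = 166.9 − 166 = 0.9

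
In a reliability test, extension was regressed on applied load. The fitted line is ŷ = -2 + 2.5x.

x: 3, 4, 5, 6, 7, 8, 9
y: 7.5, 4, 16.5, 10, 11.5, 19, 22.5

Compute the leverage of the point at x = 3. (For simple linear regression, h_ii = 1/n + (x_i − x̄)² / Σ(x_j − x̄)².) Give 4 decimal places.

x̄ = (3 + 4 + 5 + 6 + 7 + 8 + 9)/7 = 6
Σ(x − x̄)² = 9 + 4 + 1 + 0 + 1 + 4 + 9 = 28
h = 1/7 + (-3)²/28 = 0.142857 + 0.321429 = 0.4643

h = 0.4643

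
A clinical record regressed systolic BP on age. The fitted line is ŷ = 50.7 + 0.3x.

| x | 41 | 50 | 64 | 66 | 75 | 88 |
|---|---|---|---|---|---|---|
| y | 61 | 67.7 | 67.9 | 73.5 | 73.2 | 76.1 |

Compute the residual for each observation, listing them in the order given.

x=41: ŷ = 50.7 + 0.3·41 = 63; r = 61 − 63 = -2
x=50: ŷ = 50.7 + 0.3·50 = 65.7; r = 67.7 − 65.7 = 2
x=64: ŷ = 50.7 + 0.3·64 = 69.9; r = 67.9 − 69.9 = -2
x=66: ŷ = 50.7 + 0.3·66 = 70.5; r = 73.5 − 70.5 = 3
x=75: ŷ = 50.7 + 0.3·75 = 73.2; r = 73.2 − 73.2 = 0
x=88: ŷ = 50.7 + 0.3·88 = 77.1; r = 76.1 − 77.1 = -1

-2, 2, -2, 3, 0, -1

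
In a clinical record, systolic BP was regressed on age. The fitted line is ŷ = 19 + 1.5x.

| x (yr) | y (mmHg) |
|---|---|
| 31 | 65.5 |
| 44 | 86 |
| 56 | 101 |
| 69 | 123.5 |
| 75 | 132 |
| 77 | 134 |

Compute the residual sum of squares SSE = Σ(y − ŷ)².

SSE = 6.5

x=31: ŷ = 19 + 1.5·31 = 65.5; e = 65.5 − 65.5 = 0
x=44: ŷ = 19 + 1.5·44 = 85; e = 86 − 85 = 1
x=56: ŷ = 19 + 1.5·56 = 103; e = 101 − 103 = -2
x=69: ŷ = 19 + 1.5·69 = 122.5; e = 123.5 − 122.5 = 1
x=75: ŷ = 19 + 1.5·75 = 131.5; e = 132 − 131.5 = 0.5
x=77: ŷ = 19 + 1.5·77 = 134.5; e = 134 − 134.5 = -0.5
SSE = 0 + 1 + 4 + 1 + 0.25 + 0.25 = 6.5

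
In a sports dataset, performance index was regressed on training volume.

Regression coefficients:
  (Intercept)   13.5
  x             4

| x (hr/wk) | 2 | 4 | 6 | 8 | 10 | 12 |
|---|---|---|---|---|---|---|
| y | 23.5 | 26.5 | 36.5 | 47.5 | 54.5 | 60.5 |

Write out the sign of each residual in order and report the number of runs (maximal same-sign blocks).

4 runs

x=2: ŷ = 13.5 + 4·2 = 21.5; e = 23.5 − 21.5 = 2
x=4: ŷ = 13.5 + 4·4 = 29.5; e = 26.5 − 29.5 = -3
x=6: ŷ = 13.5 + 4·6 = 37.5; e = 36.5 − 37.5 = -1
x=8: ŷ = 13.5 + 4·8 = 45.5; e = 47.5 − 45.5 = 2
x=10: ŷ = 13.5 + 4·10 = 53.5; e = 54.5 − 53.5 = 1
x=12: ŷ = 13.5 + 4·12 = 61.5; e = 60.5 − 61.5 = -1
Signs: + − − + + −
Runs: +×1, −×2, +×2, −×1 → 4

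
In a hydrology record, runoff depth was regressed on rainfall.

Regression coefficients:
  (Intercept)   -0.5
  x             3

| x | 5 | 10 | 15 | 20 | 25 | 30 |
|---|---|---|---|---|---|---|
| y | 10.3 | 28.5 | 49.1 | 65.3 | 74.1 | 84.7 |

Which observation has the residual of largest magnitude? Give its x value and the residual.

x = 20, e = 5.8

x=5: ŷ = -0.5 + 3·5 = 14.5; e = 10.3 − 14.5 = -4.2
x=10: ŷ = -0.5 + 3·10 = 29.5; e = 28.5 − 29.5 = -1
x=15: ŷ = -0.5 + 3·15 = 44.5; e = 49.1 − 44.5 = 4.6
x=20: ŷ = -0.5 + 3·20 = 59.5; e = 65.3 − 59.5 = 5.8
x=25: ŷ = -0.5 + 3·25 = 74.5; e = 74.1 − 74.5 = -0.4
x=30: ŷ = -0.5 + 3·30 = 89.5; e = 84.7 − 89.5 = -4.8
Largest |e| is 5.8 at x = 20, residual 5.8.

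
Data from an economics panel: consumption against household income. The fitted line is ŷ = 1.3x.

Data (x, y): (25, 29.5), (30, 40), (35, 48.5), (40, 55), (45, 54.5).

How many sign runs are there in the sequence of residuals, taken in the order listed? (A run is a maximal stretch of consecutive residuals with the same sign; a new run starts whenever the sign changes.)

x=25: ŷ = 1.3·25 = 32.5; r = 29.5 − 32.5 = -3
x=30: ŷ = 1.3·30 = 39; r = 40 − 39 = 1
x=35: ŷ = 1.3·35 = 45.5; r = 48.5 − 45.5 = 3
x=40: ŷ = 1.3·40 = 52; r = 55 − 52 = 3
x=45: ŷ = 1.3·45 = 58.5; r = 54.5 − 58.5 = -4
Signs: − + + + −
Runs: −×1, +×3, −×1 → 3

3 runs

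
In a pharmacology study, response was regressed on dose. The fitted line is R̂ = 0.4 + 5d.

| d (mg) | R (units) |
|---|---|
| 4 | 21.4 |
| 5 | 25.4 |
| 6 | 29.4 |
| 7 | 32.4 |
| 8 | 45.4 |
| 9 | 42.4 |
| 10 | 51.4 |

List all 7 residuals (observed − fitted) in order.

d=4: R̂ = 0.4 + 5·4 = 20.4; e = 21.4 − 20.4 = 1
d=5: R̂ = 0.4 + 5·5 = 25.4; e = 25.4 − 25.4 = 0
d=6: R̂ = 0.4 + 5·6 = 30.4; e = 29.4 − 30.4 = -1
d=7: R̂ = 0.4 + 5·7 = 35.4; e = 32.4 − 35.4 = -3
d=8: R̂ = 0.4 + 5·8 = 40.4; e = 45.4 − 40.4 = 5
d=9: R̂ = 0.4 + 5·9 = 45.4; e = 42.4 − 45.4 = -3
d=10: R̂ = 0.4 + 5·10 = 50.4; e = 51.4 − 50.4 = 1

1, 0, -1, -3, 5, -3, 1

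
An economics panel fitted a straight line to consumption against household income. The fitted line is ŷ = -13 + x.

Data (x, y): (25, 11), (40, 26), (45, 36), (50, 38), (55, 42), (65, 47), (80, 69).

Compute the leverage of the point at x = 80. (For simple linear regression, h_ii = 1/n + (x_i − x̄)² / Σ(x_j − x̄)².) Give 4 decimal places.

x̄ = (25 + 40 + 45 + 50 + 55 + 65 + 80)/7 = 51.4286
Σ(x − x̄)² = 698.469 + 130.612 + 41.3265 + 2.04082 + 12.7551 + 184.184 + 816.327 = 1885.71
h = 1/7 + (28.5714)²/1885.71 = 0.142857 + 0.4329 = 0.5758

h = 0.5758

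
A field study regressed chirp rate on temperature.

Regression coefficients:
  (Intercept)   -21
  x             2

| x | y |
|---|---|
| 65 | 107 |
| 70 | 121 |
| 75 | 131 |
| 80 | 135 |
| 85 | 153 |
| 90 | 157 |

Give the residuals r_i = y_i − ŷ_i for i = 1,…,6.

-2, 2, 2, -4, 4, -2

x=65: ŷ = -21 + 2·65 = 109; r = 107 − 109 = -2
x=70: ŷ = -21 + 2·70 = 119; r = 121 − 119 = 2
x=75: ŷ = -21 + 2·75 = 129; r = 131 − 129 = 2
x=80: ŷ = -21 + 2·80 = 139; r = 135 − 139 = -4
x=85: ŷ = -21 + 2·85 = 149; r = 153 − 149 = 4
x=90: ŷ = -21 + 2·90 = 159; r = 157 − 159 = -2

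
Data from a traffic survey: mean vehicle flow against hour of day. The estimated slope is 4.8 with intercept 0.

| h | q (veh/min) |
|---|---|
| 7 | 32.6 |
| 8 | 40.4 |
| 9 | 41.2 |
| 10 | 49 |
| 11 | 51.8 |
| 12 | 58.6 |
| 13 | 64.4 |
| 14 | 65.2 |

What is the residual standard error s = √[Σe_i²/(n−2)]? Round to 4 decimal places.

h=7: q̂ = 4.8·7 = 33.6; e = 32.6 − 33.6 = -1
h=8: q̂ = 4.8·8 = 38.4; e = 40.4 − 38.4 = 2
h=9: q̂ = 4.8·9 = 43.2; e = 41.2 − 43.2 = -2
h=10: q̂ = 4.8·10 = 48; e = 49 − 48 = 1
h=11: q̂ = 4.8·11 = 52.8; e = 51.8 − 52.8 = -1
h=12: q̂ = 4.8·12 = 57.6; e = 58.6 − 57.6 = 1
h=13: q̂ = 4.8·13 = 62.4; e = 64.4 − 62.4 = 2
h=14: q̂ = 4.8·14 = 67.2; e = 65.2 − 67.2 = -2
SSE = 1 + 4 + 4 + 1 + 1 + 1 + 4 + 4 = 20
s = √(20/6) = √3.33333 ≈ 1.8257

s = 1.8257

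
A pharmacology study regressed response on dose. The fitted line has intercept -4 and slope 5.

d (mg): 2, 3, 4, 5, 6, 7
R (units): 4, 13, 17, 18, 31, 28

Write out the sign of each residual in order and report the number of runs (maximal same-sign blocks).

5 runs

d=2: R̂ = -4 + 5·2 = 6; e = 4 − 6 = -2
d=3: R̂ = -4 + 5·3 = 11; e = 13 − 11 = 2
d=4: R̂ = -4 + 5·4 = 16; e = 17 − 16 = 1
d=5: R̂ = -4 + 5·5 = 21; e = 18 − 21 = -3
d=6: R̂ = -4 + 5·6 = 26; e = 31 − 26 = 5
d=7: R̂ = -4 + 5·7 = 31; e = 28 − 31 = -3
Signs: − + + − + −
Runs: −×1, +×2, −×1, +×1, −×1 → 5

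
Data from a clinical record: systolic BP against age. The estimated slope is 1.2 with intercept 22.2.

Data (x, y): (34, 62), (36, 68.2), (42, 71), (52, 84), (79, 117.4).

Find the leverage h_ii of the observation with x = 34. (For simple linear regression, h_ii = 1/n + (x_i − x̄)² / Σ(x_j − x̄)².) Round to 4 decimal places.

h = 0.3578

x̄ = (34 + 36 + 42 + 52 + 79)/5 = 48.6
Σ(x − x̄)² = 213.16 + 158.76 + 43.56 + 11.56 + 924.16 = 1351.2
h = 1/5 + (-14.6)²/1351.2 = 0.2 + 0.157756 = 0.3578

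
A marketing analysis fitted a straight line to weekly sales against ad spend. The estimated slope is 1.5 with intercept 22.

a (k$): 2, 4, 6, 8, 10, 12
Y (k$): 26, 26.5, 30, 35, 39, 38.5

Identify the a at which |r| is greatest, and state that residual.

a = 10, r = 2

a=2: ŷ = 22 + 1.5·2 = 25; r = 26 − 25 = 1
a=4: ŷ = 22 + 1.5·4 = 28; r = 26.5 − 28 = -1.5
a=6: ŷ = 22 + 1.5·6 = 31; r = 30 − 31 = -1
a=8: ŷ = 22 + 1.5·8 = 34; r = 35 − 34 = 1
a=10: ŷ = 22 + 1.5·10 = 37; r = 39 − 37 = 2
a=12: ŷ = 22 + 1.5·12 = 40; r = 38.5 − 40 = -1.5
Largest |r| is 2 at a = 10, residual 2.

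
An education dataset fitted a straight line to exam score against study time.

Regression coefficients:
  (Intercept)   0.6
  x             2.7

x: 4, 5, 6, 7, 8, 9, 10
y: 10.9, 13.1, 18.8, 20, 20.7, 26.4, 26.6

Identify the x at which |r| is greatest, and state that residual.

x=4: ŷ = 0.6 + 2.7·4 = 11.4; r = 10.9 − 11.4 = -0.5
x=5: ŷ = 0.6 + 2.7·5 = 14.1; r = 13.1 − 14.1 = -1
x=6: ŷ = 0.6 + 2.7·6 = 16.8; r = 18.8 − 16.8 = 2
x=7: ŷ = 0.6 + 2.7·7 = 19.5; r = 20 − 19.5 = 0.5
x=8: ŷ = 0.6 + 2.7·8 = 22.2; r = 20.7 − 22.2 = -1.5
x=9: ŷ = 0.6 + 2.7·9 = 24.9; r = 26.4 − 24.9 = 1.5
x=10: ŷ = 0.6 + 2.7·10 = 27.6; r = 26.6 − 27.6 = -1
Largest |r| is 2 at x = 6, residual 2.

x = 6, r = 2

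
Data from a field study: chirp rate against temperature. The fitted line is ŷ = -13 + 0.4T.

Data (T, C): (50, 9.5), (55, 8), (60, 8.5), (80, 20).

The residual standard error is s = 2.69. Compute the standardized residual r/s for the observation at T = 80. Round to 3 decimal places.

0.372

ŷ = -13 + 0.4·80 = 19
r = 20 − 19 = 1
r/s = 1 / 2.69 = 0.372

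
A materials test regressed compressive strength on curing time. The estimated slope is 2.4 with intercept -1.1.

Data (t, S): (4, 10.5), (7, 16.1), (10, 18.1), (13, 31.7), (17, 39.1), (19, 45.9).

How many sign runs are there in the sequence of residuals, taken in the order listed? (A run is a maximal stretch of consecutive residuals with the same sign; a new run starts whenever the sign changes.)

t=4: ŷ = -1.1 + 2.4·4 = 8.5; r = 10.5 − 8.5 = 2
t=7: ŷ = -1.1 + 2.4·7 = 15.7; r = 16.1 − 15.7 = 0.4
t=10: ŷ = -1.1 + 2.4·10 = 22.9; r = 18.1 − 22.9 = -4.8
t=13: ŷ = -1.1 + 2.4·13 = 30.1; r = 31.7 − 30.1 = 1.6
t=17: ŷ = -1.1 + 2.4·17 = 39.7; r = 39.1 − 39.7 = -0.6
t=19: ŷ = -1.1 + 2.4·19 = 44.5; r = 45.9 − 44.5 = 1.4
Signs: + + − + − +
Runs: +×2, −×1, +×1, −×1, +×1 → 5

5 runs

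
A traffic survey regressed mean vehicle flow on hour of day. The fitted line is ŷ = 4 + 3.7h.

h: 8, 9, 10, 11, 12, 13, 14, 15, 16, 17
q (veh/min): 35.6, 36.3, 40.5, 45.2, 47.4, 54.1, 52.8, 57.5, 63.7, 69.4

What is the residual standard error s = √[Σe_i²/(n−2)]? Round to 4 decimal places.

s = 1.9365

h=8: ŷ = 4 + 3.7·8 = 33.6; e = 35.6 − 33.6 = 2
h=9: ŷ = 4 + 3.7·9 = 37.3; e = 36.3 − 37.3 = -1
h=10: ŷ = 4 + 3.7·10 = 41; e = 40.5 − 41 = -0.5
h=11: ŷ = 4 + 3.7·11 = 44.7; e = 45.2 − 44.7 = 0.5
h=12: ŷ = 4 + 3.7·12 = 48.4; e = 47.4 − 48.4 = -1
h=13: ŷ = 4 + 3.7·13 = 52.1; e = 54.1 − 52.1 = 2
h=14: ŷ = 4 + 3.7·14 = 55.8; e = 52.8 − 55.8 = -3
h=15: ŷ = 4 + 3.7·15 = 59.5; e = 57.5 − 59.5 = -2
h=16: ŷ = 4 + 3.7·16 = 63.2; e = 63.7 − 63.2 = 0.5
h=17: ŷ = 4 + 3.7·17 = 66.9; e = 69.4 − 66.9 = 2.5
SSE = 4 + 1 + 0.25 + 0.25 + 1 + 4 + 9 + 4 + 0.25 + 6.25 = 30
s = √(30/8) = √3.75 ≈ 1.9365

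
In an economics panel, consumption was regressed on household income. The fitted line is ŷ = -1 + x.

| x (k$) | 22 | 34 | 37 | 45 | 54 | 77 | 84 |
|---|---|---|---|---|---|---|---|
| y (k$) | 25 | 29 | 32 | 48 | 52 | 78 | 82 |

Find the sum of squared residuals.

SSE = 70

x=22: ŷ = -1 + 22 = 21; e = 25 − 21 = 4
x=34: ŷ = -1 + 34 = 33; e = 29 − 33 = -4
x=37: ŷ = -1 + 37 = 36; e = 32 − 36 = -4
x=45: ŷ = -1 + 45 = 44; e = 48 − 44 = 4
x=54: ŷ = -1 + 54 = 53; e = 52 − 53 = -1
x=77: ŷ = -1 + 77 = 76; e = 78 − 76 = 2
x=84: ŷ = -1 + 84 = 83; e = 82 − 83 = -1
SSE = 16 + 16 + 16 + 16 + 1 + 4 + 1 = 70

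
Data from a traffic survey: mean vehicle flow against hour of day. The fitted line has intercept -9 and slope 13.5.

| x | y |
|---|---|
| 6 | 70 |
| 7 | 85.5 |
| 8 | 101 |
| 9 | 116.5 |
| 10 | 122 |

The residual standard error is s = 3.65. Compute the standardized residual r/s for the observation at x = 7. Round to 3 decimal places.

ŷ = -9 + 13.5·7 = 85.5
r = 85.5 − 85.5 = 0
r/s = 0 / 3.65 = 0.000

0.000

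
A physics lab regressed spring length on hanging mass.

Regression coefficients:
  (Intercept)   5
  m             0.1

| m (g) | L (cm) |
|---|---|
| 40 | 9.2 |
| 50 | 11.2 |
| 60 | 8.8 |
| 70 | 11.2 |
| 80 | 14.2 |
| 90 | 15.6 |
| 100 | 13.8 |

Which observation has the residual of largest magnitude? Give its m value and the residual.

m = 60, e = -2.2

m=40: L̂ = 5 + 0.1·40 = 9; e = 9.2 − 9 = 0.2
m=50: L̂ = 5 + 0.1·50 = 10; e = 11.2 − 10 = 1.2
m=60: L̂ = 5 + 0.1·60 = 11; e = 8.8 − 11 = -2.2
m=70: L̂ = 5 + 0.1·70 = 12; e = 11.2 − 12 = -0.8
m=80: L̂ = 5 + 0.1·80 = 13; e = 14.2 − 13 = 1.2
m=90: L̂ = 5 + 0.1·90 = 14; e = 15.6 − 14 = 1.6
m=100: L̂ = 5 + 0.1·100 = 15; e = 13.8 − 15 = -1.2
Largest |e| is 2.2 at m = 60, residual -2.2.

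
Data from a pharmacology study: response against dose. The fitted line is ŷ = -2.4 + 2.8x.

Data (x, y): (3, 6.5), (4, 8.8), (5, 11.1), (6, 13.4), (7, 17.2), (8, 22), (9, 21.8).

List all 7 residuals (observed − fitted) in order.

x=3: ŷ = -2.4 + 2.8·3 = 6; e = 6.5 − 6 = 0.5
x=4: ŷ = -2.4 + 2.8·4 = 8.8; e = 8.8 − 8.8 = 0
x=5: ŷ = -2.4 + 2.8·5 = 11.6; e = 11.1 − 11.6 = -0.5
x=6: ŷ = -2.4 + 2.8·6 = 14.4; e = 13.4 − 14.4 = -1
x=7: ŷ = -2.4 + 2.8·7 = 17.2; e = 17.2 − 17.2 = 0
x=8: ŷ = -2.4 + 2.8·8 = 20; e = 22 − 20 = 2
x=9: ŷ = -2.4 + 2.8·9 = 22.8; e = 21.8 − 22.8 = -1

0.5, 0, -0.5, -1, 0, 2, -1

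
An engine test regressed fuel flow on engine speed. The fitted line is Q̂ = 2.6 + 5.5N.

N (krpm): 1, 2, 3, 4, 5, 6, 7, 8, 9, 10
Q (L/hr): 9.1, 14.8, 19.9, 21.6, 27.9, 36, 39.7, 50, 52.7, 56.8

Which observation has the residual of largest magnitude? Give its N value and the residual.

N = 8, e = 3.4

N=1: Q̂ = 2.6 + 5.5·1 = 8.1; e = 9.1 − 8.1 = 1
N=2: Q̂ = 2.6 + 5.5·2 = 13.6; e = 14.8 − 13.6 = 1.2
N=3: Q̂ = 2.6 + 5.5·3 = 19.1; e = 19.9 − 19.1 = 0.8
N=4: Q̂ = 2.6 + 5.5·4 = 24.6; e = 21.6 − 24.6 = -3
N=5: Q̂ = 2.6 + 5.5·5 = 30.1; e = 27.9 − 30.1 = -2.2
N=6: Q̂ = 2.6 + 5.5·6 = 35.6; e = 36 − 35.6 = 0.4
N=7: Q̂ = 2.6 + 5.5·7 = 41.1; e = 39.7 − 41.1 = -1.4
N=8: Q̂ = 2.6 + 5.5·8 = 46.6; e = 50 − 46.6 = 3.4
N=9: Q̂ = 2.6 + 5.5·9 = 52.1; e = 52.7 − 52.1 = 0.6
N=10: Q̂ = 2.6 + 5.5·10 = 57.6; e = 56.8 − 57.6 = -0.8
Largest |e| is 3.4 at N = 8, residual 3.4.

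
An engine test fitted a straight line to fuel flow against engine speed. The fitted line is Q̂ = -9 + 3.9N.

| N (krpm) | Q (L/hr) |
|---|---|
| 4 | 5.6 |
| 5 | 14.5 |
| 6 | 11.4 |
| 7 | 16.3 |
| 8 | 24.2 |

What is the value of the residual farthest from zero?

N=4: Q̂ = -9 + 3.9·4 = 6.6; r = 5.6 − 6.6 = -1
N=5: Q̂ = -9 + 3.9·5 = 10.5; r = 14.5 − 10.5 = 4
N=6: Q̂ = -9 + 3.9·6 = 14.4; r = 11.4 − 14.4 = -3
N=7: Q̂ = -9 + 3.9·7 = 18.3; r = 16.3 − 18.3 = -2
N=8: Q̂ = -9 + 3.9·8 = 22.2; r = 24.2 − 22.2 = 2
Largest |r| is 4 at N = 5, residual 4.

r = 4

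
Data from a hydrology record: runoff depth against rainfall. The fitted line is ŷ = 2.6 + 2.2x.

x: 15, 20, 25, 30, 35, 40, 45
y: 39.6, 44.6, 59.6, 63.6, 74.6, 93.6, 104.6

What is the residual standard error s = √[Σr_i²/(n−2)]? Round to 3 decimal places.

x=15: ŷ = 2.6 + 2.2·15 = 35.6; r = 39.6 − 35.6 = 4
x=20: ŷ = 2.6 + 2.2·20 = 46.6; r = 44.6 − 46.6 = -2
x=25: ŷ = 2.6 + 2.2·25 = 57.6; r = 59.6 − 57.6 = 2
x=30: ŷ = 2.6 + 2.2·30 = 68.6; r = 63.6 − 68.6 = -5
x=35: ŷ = 2.6 + 2.2·35 = 79.6; r = 74.6 − 79.6 = -5
x=40: ŷ = 2.6 + 2.2·40 = 90.6; r = 93.6 − 90.6 = 3
x=45: ŷ = 2.6 + 2.2·45 = 101.6; r = 104.6 − 101.6 = 3
SSE = 16 + 4 + 4 + 25 + 25 + 9 + 9 = 92
s = √(92/5) = √18.4 ≈ 4.290

s = 4.290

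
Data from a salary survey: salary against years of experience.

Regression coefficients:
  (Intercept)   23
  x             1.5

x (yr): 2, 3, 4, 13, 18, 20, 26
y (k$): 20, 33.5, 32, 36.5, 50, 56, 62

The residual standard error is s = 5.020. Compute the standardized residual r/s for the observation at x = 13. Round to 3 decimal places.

-1.195

ŷ = 23 + 1.5·13 = 42.5
r = 36.5 − 42.5 = -6
r/s = -6 / 5.020 = -1.195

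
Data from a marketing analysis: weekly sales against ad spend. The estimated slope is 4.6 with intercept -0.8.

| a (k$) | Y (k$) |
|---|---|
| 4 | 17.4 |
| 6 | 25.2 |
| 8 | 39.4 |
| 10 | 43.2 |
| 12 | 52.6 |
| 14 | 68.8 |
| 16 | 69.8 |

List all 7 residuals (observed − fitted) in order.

a=4: ŷ = -0.8 + 4.6·4 = 17.6; e = 17.4 − 17.6 = -0.2
a=6: ŷ = -0.8 + 4.6·6 = 26.8; e = 25.2 − 26.8 = -1.6
a=8: ŷ = -0.8 + 4.6·8 = 36; e = 39.4 − 36 = 3.4
a=10: ŷ = -0.8 + 4.6·10 = 45.2; e = 43.2 − 45.2 = -2
a=12: ŷ = -0.8 + 4.6·12 = 54.4; e = 52.6 − 54.4 = -1.8
a=14: ŷ = -0.8 + 4.6·14 = 63.6; e = 68.8 − 63.6 = 5.2
a=16: ŷ = -0.8 + 4.6·16 = 72.8; e = 69.8 − 72.8 = -3

-0.2, -1.6, 3.4, -2, -1.8, 5.2, -3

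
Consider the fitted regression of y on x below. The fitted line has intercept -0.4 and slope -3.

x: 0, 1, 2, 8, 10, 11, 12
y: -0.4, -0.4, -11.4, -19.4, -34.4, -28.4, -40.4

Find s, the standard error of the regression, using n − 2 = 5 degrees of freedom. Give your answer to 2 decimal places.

s = 4.82

x=0: ŷ = -0.4 − 3·0 = -0.4; r = -0.4 − (-0.4) = 0
x=1: ŷ = -0.4 − 3·1 = -3.4; r = -0.4 − (-3.4) = 3
x=2: ŷ = -0.4 − 3·2 = -6.4; r = -11.4 − (-6.4) = -5
x=8: ŷ = -0.4 − 3·8 = -24.4; r = -19.4 − (-24.4) = 5
x=10: ŷ = -0.4 − 3·10 = -30.4; r = -34.4 − (-30.4) = -4
x=11: ŷ = -0.4 − 3·11 = -33.4; r = -28.4 − (-33.4) = 5
x=12: ŷ = -0.4 − 3·12 = -36.4; r = -40.4 − (-36.4) = -4
SSE = 0 + 9 + 25 + 25 + 16 + 25 + 16 = 116
s = √(116/5) = √23.2 ≈ 4.82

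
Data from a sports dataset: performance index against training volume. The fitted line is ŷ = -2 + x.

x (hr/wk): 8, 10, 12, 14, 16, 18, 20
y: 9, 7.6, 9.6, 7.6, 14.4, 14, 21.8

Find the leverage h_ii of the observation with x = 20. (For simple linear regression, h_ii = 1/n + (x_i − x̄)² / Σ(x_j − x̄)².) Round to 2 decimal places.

h = 0.46

x̄ = (8 + 10 + 12 + 14 + 16 + 18 + 20)/7 = 14
Σ(x − x̄)² = 36 + 16 + 4 + 0 + 4 + 16 + 36 = 112
h = 1/7 + (6)²/112 = 0.142857 + 0.321429 = 0.46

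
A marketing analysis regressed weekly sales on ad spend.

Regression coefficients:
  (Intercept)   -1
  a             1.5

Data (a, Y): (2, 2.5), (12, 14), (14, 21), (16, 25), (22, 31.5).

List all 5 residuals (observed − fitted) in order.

a=2: ŷ = -1 + 1.5·2 = 2; r = 2.5 − 2 = 0.5
a=12: ŷ = -1 + 1.5·12 = 17; r = 14 − 17 = -3
a=14: ŷ = -1 + 1.5·14 = 20; r = 21 − 20 = 1
a=16: ŷ = -1 + 1.5·16 = 23; r = 25 − 23 = 2
a=22: ŷ = -1 + 1.5·22 = 32; r = 31.5 − 32 = -0.5

0.5, -3, 1, 2, -0.5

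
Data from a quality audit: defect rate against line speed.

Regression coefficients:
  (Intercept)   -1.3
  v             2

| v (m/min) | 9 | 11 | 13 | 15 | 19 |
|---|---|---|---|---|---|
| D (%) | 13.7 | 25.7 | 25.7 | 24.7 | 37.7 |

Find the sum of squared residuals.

SSE = 52

v=9: ŷ = -1.3 + 2·9 = 16.7; r = 13.7 − 16.7 = -3
v=11: ŷ = -1.3 + 2·11 = 20.7; r = 25.7 − 20.7 = 5
v=13: ŷ = -1.3 + 2·13 = 24.7; r = 25.7 − 24.7 = 1
v=15: ŷ = -1.3 + 2·15 = 28.7; r = 24.7 − 28.7 = -4
v=19: ŷ = -1.3 + 2·19 = 36.7; r = 37.7 − 36.7 = 1
SSE = 9 + 25 + 1 + 16 + 1 = 52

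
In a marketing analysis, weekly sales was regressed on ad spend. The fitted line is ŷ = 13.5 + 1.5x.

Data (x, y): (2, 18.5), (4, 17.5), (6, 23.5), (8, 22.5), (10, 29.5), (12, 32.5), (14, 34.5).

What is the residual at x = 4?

ŷ = 13.5 + 1.5·4 = 19.5
r = 17.5 − 19.5 = -2

r = -2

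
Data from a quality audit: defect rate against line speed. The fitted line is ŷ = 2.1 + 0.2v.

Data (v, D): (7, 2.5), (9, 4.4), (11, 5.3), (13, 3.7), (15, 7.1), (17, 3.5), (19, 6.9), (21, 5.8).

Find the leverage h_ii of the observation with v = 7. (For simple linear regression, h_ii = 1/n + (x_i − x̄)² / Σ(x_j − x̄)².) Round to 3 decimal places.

v̄ = (7 + 9 + 11 + 13 + 15 + 17 + 19 + 21)/8 = 14
Σ(v − v̄)² = 49 + 25 + 9 + 1 + 1 + 9 + 25 + 49 = 168
h = 1/8 + (-7)²/168 = 0.125 + 0.291667 = 0.417

h = 0.417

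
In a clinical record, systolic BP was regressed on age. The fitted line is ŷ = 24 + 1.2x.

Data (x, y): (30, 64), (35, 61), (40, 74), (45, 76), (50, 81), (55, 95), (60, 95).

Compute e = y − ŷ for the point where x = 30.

e = 4

ŷ = 24 + 1.2·30 = 60
e = 64 − 60 = 4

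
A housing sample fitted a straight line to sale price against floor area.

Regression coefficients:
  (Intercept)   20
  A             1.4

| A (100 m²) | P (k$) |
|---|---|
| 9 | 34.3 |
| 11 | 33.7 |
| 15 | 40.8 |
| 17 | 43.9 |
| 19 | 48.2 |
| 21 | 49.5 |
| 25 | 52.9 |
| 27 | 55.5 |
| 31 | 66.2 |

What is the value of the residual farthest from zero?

r = 2.8

A=9: ŷ = 20 + 1.4·9 = 32.6; r = 34.3 − 32.6 = 1.7
A=11: ŷ = 20 + 1.4·11 = 35.4; r = 33.7 − 35.4 = -1.7
A=15: ŷ = 20 + 1.4·15 = 41; r = 40.8 − 41 = -0.2
A=17: ŷ = 20 + 1.4·17 = 43.8; r = 43.9 − 43.8 = 0.1
A=19: ŷ = 20 + 1.4·19 = 46.6; r = 48.2 − 46.6 = 1.6
A=21: ŷ = 20 + 1.4·21 = 49.4; r = 49.5 − 49.4 = 0.1
A=25: ŷ = 20 + 1.4·25 = 55; r = 52.9 − 55 = -2.1
A=27: ŷ = 20 + 1.4·27 = 57.8; r = 55.5 − 57.8 = -2.3
A=31: ŷ = 20 + 1.4·31 = 63.4; r = 66.2 − 63.4 = 2.8
Largest |r| is 2.8 at A = 31, residual 2.8.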